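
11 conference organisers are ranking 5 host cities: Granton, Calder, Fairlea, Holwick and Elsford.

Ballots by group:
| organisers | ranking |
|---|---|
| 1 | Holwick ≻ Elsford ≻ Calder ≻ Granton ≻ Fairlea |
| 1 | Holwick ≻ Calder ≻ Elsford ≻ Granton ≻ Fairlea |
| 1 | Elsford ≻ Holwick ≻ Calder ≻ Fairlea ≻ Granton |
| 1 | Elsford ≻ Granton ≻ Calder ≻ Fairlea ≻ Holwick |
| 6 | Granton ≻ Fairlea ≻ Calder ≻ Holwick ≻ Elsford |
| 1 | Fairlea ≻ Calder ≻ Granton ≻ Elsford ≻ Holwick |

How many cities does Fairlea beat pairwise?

3

Fairlea against each rival (11 organisers):
Fairlea vs Granton: Fairlea is ranked higher on 1+1 = 2 ballots, Granton on 9. Granton wins 9–2.
Fairlea vs Calder: Fairlea wins 7–4.
Fairlea vs Holwick: Fairlea is ranked higher on 1+6+1 = 8 ballots, Holwick on 3. Fairlea wins 8–3.
Fairlea vs Elsford: Fairlea, 7–4.
Fairlea beats Calder, Holwick, Elsford; loses to Granton — 3 pairwise wins.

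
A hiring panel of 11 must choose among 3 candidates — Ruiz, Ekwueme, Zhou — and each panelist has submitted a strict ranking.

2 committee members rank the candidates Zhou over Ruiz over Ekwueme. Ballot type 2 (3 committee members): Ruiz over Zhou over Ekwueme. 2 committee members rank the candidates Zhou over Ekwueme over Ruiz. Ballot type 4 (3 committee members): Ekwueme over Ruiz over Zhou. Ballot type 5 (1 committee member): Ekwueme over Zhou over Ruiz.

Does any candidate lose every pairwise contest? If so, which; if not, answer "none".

Head-to-head results (11 committee members):
Ruiz vs Ekwueme: Ruiz is ranked higher on 2+3 = 5 ballots, Ekwueme on 6. Ekwueme wins 6–5.
Ruiz vs Zhou: Ruiz is ranked higher on 3+3 = 6 ballots, Zhou on 5. Ruiz wins 6–5.
Ekwueme vs Zhou: Ekwueme is ranked higher on 3+1 = 4 ballots, Zhou on 7. Zhou wins 7–4.
No candidate is winless: Ruiz beats Zhou; Ekwueme beats Ruiz; Zhou beats Ekwueme. There is no Condorcet loser.

none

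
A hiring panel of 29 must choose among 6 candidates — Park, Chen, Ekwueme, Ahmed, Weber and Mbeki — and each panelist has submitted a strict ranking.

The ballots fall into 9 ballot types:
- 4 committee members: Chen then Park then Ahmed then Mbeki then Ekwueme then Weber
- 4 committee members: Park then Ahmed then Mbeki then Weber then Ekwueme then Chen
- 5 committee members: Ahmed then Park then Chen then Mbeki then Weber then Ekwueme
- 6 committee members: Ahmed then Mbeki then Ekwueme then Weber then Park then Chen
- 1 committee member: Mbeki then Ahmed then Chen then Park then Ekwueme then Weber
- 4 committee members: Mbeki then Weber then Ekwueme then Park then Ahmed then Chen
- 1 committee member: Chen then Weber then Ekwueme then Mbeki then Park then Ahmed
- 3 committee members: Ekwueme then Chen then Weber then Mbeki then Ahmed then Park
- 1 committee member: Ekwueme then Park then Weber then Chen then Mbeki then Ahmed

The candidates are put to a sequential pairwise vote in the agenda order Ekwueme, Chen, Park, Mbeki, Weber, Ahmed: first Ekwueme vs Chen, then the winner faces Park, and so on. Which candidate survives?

Ahmed

Round 1: Ekwueme vs Chen — 18–11, Ekwueme advances.
Round 2: Ekwueme vs Park — 15–14, Ekwueme advances.
Round 3: Ekwueme vs Mbeki — 5–24, Mbeki advances.
Round 4: Mbeki vs Weber — 24–5, Mbeki advances.
Round 5: Mbeki vs Ahmed — 10–19, Ahmed advances.
The agenda winner is Ahmed.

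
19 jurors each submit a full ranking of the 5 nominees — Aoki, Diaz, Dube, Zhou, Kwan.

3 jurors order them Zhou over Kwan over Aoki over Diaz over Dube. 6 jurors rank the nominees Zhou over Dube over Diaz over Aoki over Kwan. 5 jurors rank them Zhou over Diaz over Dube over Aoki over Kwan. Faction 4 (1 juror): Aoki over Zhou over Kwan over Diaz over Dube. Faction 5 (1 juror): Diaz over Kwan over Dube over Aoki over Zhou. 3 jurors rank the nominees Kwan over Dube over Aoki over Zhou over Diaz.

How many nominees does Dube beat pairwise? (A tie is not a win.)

Dube against each rival (19 jurors):
Dube–Aoki: Dube 15–4.
Dube–Diaz: Diaz 10–9.
Dube vs Zhou: Dube is ranked higher on 1+3 = 4 ballots, Zhou on 15. Zhou wins 15–4.
Dube vs Kwan: Dube, 11–8.
Dube beats Aoki, Kwan; loses to Diaz, Zhou — 2 pairwise wins.

2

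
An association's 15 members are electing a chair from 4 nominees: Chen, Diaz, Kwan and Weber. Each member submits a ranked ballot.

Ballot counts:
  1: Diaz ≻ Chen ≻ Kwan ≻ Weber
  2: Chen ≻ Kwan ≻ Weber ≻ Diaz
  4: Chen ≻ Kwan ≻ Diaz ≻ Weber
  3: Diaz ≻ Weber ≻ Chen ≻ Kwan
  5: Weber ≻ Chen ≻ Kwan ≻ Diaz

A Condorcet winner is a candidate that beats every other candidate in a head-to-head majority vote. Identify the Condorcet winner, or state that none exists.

none

Pairwise majorities:
Chen–Diaz: Chen 11–4.
Chen vs Kwan: Chen wins 15–0.
Chen vs Weber: 1+2+4 = 7 for Chen, 8 for Weber — Weber by 8–7.
Diaz–Kwan: Kwan 11–4.
Diaz vs Weber: 1+4+3 = 8 for Diaz, 7 for Weber — Diaz by 8–7.
Kwan vs Weber: Kwan is ranked higher on 1+2+4 = 7 ballots, Weber on 8. Weber wins 8–7.
Each candidate drops at least one matchup (Chen loses to Weber; Diaz loses to Chen; Kwan loses to Chen; Weber loses to Diaz); the cycle Chen > Diaz > Weber > Chen rules out a Condorcet winner.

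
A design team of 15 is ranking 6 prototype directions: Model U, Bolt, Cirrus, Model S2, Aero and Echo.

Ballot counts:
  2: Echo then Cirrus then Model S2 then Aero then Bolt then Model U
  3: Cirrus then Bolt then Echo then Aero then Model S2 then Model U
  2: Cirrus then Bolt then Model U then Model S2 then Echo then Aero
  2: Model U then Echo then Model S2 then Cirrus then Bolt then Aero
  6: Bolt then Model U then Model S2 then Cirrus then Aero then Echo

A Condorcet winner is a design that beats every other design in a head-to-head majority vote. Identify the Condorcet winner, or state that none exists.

none

Check each pair by majority over 15 ballots:
Model U vs Bolt: Model U preferred on 2 ballots; Bolt wins 13–2.
Model U vs Cirrus: 8 to 7, Model U.
Model U vs Model S2: Model U preferred on 2+2+6 = 10 ballots; Model U wins 10–5.
Model U vs Aero: 2+2+6 = 10 for Model U, 5 for Aero — Model U by 10–5.
Model U vs Echo: Model U is ranked higher on 2+2+6 = 10 ballots, Echo on 5. Model U wins 10–5.
Bolt vs Cirrus: Bolt preferred on 6 ballots; Cirrus wins 9–6.
Bolt vs Model S2: Bolt preferred on 3+2+6 = 11 ballots; Bolt wins 11–4.
Bolt vs Aero: 3+2+2+6 = 13 for Bolt, 2 for Aero — Bolt by 13–2.
Bolt vs Echo: Bolt preferred on 3+2+6 = 11 ballots; Bolt wins 11–4.
Cirrus vs Model S2: Cirrus preferred on 2+3+2 = 7 ballots; Model S2 wins 8–7.
Cirrus vs Aero: 15 to 0, Cirrus.
Cirrus vs Echo: Cirrus preferred on 3+2+6 = 11 ballots; Cirrus wins 11–4.
Model S2 vs Aero: 12 to 3, Model S2.
Model S2 vs Echo: 2+6 = 8 for Model S2, 7 for Echo — Model S2 by 8–7.
Aero vs Echo: 6 to 9, Echo.
Each design drops at least one matchup (Model U loses to Bolt; Bolt loses to Cirrus; Cirrus loses to Model U; Model S2 loses to Model U; Aero loses to Model U; Echo loses to Model U); the cycle Model U > Cirrus > Bolt > Model U rules out a Condorcet winner.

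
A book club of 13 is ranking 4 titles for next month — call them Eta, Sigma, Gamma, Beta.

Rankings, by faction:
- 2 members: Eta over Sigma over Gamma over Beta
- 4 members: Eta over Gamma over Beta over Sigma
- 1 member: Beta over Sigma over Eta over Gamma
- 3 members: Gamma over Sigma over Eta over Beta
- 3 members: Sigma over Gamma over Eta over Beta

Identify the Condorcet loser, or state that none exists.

Pairwise majorities:
Eta vs Sigma: 6 to 7, Sigma.
Eta–Gamma: Eta 7–6.
Eta vs Beta: Eta wins 12–1.
Sigma vs Gamma: Gamma wins 7–6.
Sigma vs Beta: Sigma preferred on 2+3+3 = 8 ballots; Sigma wins 8–5.
Gamma vs Beta: Gamma preferred on 2+4+3+3 = 12 ballots; Gamma wins 12–1.
Beta loses to every other book — it is the Condorcet loser.

Beta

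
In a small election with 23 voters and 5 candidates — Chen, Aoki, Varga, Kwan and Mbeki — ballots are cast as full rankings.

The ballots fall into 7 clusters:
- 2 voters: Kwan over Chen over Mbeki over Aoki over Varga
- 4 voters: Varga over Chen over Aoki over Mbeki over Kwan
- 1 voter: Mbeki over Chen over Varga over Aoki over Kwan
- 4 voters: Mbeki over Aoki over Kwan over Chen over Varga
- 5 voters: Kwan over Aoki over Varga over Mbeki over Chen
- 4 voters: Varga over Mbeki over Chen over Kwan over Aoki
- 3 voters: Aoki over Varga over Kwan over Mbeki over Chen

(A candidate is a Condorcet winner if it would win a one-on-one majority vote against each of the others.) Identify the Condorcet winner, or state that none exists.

Aoki

Head-to-head results (23 voters):
Chen vs Aoki: 2+4+1+4 = 11 for Chen, 12 for Aoki — Aoki by 12–11.
Chen–Varga: Varga 16–7.
Chen vs Kwan: Chen preferred on 4+1+4 = 9 ballots; Kwan wins 14–9.
Chen–Mbeki: Mbeki 17–6.
Aoki vs Varga: 14 to 9, Aoki.
Aoki vs Kwan: 4+1+4+3 = 12 for Aoki, 11 for Kwan — Aoki by 12–11.
Aoki vs Mbeki: Aoki wins 12–11.
Varga vs Kwan: Varga preferred on 4+1+4+3 = 12 ballots; Varga wins 12–11.
Varga vs Mbeki: Varga is ranked higher on 4+5+4+3 = 16 ballots, Mbeki on 7. Varga wins 16–7.
Kwan vs Mbeki: Kwan is ranked higher on 2+5+3 = 10 ballots, Mbeki on 13. Mbeki wins 13–10.
Only Aoki has no losses; Aoki is the Condorcet winner.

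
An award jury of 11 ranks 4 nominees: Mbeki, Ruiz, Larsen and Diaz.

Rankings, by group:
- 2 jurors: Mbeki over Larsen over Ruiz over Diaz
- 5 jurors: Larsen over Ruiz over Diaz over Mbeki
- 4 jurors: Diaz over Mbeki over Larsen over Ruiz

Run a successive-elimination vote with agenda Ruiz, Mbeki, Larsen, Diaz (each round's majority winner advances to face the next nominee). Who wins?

Round 1: Ruiz vs Mbeki — 5–6, Mbeki advances.
Round 2: Mbeki vs Larsen — 6–5, Mbeki advances.
Round 3: Mbeki vs Diaz — 2–9, Diaz advances.
Diaz survives the agenda.

Diaz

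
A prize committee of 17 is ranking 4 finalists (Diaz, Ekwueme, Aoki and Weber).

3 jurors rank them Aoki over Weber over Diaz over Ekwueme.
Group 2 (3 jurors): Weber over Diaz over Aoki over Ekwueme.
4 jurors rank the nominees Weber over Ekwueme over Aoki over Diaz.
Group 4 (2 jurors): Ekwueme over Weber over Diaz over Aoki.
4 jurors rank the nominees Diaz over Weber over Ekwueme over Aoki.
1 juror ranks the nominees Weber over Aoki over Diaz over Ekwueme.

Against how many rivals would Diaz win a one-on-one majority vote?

2

Diaz against each rival (17 jurors):
Diaz vs Ekwueme: Diaz, 11–6.
Diaz vs Aoki: Diaz wins 9–8.
Diaz vs Weber: Diaz is ranked higher on 4 ballots, Weber on 13. Weber wins 13–4.
Diaz beats Ekwueme, Aoki; loses to Weber — 2 pairwise wins.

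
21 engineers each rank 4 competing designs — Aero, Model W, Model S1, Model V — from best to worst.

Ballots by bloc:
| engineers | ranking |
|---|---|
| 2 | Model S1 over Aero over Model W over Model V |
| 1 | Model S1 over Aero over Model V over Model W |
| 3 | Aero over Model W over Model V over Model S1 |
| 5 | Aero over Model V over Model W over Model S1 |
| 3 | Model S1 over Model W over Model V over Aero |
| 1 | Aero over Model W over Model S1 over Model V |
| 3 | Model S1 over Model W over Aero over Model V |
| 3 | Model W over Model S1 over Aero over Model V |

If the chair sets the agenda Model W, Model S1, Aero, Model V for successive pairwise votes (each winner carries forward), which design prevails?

Aero

Round 1: Model W vs Model S1 — 12–9, Model W advances.
Round 2: Model W vs Aero — 9–12, Aero advances.
Round 3: Aero vs Model V — 18–3, Aero advances.
The agenda winner is Aero.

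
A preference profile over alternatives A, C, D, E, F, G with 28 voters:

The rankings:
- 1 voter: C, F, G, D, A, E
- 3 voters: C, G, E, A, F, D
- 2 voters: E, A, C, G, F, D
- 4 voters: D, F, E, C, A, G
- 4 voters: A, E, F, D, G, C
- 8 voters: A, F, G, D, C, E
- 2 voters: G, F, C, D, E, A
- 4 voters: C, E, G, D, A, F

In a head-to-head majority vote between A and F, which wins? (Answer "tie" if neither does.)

A

Ballots ranking A above F: 3 + 2 + 4 + 8 + 4 = 21.
Ballots ranking F above A: 28 − 21 = 7.
A wins the head-to-head 21–7.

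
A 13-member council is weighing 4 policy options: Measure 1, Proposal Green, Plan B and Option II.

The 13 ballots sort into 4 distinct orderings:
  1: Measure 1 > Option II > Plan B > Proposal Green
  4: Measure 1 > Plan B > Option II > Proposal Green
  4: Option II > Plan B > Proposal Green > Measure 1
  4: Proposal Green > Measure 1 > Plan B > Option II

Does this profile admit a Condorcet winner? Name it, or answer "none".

none

Check each pair by majority over 13 ballots:
Measure 1–Proposal Green: Proposal Green 8–5.
Measure 1–Plan B: Measure 1 9–4.
Measure 1 vs Option II: Measure 1 wins 9–4.
Proposal Green vs Plan B: Plan B wins 9–4.
Proposal Green vs Option II: Option II wins 9–4.
Plan B vs Option II: Plan B, 8–5.
Every option loses at least once (Measure 1 loses to Proposal Green; Proposal Green loses to Plan B; Plan B loses to Measure 1; Option II loses to Measure 1). The majority relation contains the cycle Measure 1 → Plan B → Proposal Green → Measure 1, so there is no Condorcet winner.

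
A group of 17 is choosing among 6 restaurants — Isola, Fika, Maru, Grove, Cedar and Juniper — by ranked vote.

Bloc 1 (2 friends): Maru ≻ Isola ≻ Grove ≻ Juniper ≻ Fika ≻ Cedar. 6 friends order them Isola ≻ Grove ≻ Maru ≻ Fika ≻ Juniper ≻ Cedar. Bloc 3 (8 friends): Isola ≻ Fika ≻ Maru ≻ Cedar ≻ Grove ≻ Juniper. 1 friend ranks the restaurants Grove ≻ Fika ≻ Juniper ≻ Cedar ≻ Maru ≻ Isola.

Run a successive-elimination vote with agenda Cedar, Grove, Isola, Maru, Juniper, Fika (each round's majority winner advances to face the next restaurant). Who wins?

Round 1: Cedar vs Grove — 8–9, Grove advances.
Round 2: Grove vs Isola — 1–16, Isola advances.
Round 3: Isola vs Maru — 14–3, Isola advances.
Round 4: Isola vs Juniper — 16–1, Isola advances.
Round 5: Isola vs Fika — 16–1, Isola advances.
The agenda winner is Isola.

Isola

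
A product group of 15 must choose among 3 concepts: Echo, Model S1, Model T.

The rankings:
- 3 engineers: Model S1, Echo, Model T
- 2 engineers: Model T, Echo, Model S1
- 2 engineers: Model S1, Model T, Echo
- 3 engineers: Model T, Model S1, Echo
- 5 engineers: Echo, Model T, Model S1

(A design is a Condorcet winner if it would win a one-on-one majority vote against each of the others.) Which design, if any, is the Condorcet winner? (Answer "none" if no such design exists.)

Pairwise majorities:
Echo vs Model S1: Model S1, 8–7.
Echo vs Model T: Echo, 8–7.
Model S1 vs Model T: 5 to 10, Model T.
No design is unbeaten: Echo loses to Model S1; Model S1 loses to Model T; Model T loses to Echo. In particular Echo beats Model T beats Model S1 beats Echo is a majority cycle — no Condorcet winner exists.

none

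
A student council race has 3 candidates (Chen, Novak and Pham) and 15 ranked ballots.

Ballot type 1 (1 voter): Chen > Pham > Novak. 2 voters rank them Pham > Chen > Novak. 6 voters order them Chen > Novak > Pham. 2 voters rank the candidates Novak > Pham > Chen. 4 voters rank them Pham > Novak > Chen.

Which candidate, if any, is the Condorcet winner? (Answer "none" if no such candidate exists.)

Check each pair by majority over 15 ballots:
Chen vs Novak: 1+2+6 = 9 for Chen, 6 for Novak — Chen by 9–6.
Chen vs Pham: 7 to 8, Pham.
Novak vs Pham: Novak preferred on 6+2 = 8 ballots; Novak wins 8–7.
Every candidate loses at least once (Chen loses to Pham; Novak loses to Chen; Pham loses to Novak). The majority relation contains the cycle Chen > Novak > Pham > Chen, so there is no Condorcet winner.

none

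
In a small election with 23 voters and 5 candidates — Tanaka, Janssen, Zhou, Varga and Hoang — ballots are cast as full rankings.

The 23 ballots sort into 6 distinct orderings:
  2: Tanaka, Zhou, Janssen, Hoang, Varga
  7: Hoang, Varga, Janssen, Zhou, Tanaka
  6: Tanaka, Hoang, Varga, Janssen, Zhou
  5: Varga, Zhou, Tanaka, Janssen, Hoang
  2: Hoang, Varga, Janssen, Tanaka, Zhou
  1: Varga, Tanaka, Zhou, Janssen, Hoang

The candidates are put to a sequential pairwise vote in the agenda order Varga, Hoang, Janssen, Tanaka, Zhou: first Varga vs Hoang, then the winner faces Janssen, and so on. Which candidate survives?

Round 1: Varga vs Hoang — 6–17, Hoang advances.
Round 2: Hoang vs Janssen — 15–8, Hoang advances.
Round 3: Hoang vs Tanaka — 9–14, Tanaka advances.
Round 4: Tanaka vs Zhou — 11–12, Zhou advances.
Zhou survives the agenda.

Zhou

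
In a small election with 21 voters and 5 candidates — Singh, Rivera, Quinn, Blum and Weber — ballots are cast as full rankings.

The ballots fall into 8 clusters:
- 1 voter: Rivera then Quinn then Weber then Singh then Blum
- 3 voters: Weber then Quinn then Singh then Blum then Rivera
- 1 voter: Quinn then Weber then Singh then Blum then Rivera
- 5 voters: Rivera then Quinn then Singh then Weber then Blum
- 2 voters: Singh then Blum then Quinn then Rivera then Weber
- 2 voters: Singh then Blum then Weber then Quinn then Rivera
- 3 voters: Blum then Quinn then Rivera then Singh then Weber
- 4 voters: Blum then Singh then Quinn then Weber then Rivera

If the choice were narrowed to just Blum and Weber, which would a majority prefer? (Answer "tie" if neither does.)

Blum

Ballots ranking Blum above Weber: 2 + 2 + 3 + 4 = 11.
Ballots ranking Weber above Blum: 21 − 11 = 10.
Blum wins the head-to-head 11–10.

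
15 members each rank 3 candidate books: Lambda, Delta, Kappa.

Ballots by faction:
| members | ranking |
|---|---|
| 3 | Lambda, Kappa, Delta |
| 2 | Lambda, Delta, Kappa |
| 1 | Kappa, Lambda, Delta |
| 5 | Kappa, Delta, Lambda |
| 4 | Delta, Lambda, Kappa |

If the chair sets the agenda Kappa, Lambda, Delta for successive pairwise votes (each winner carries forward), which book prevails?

Round 1: Kappa vs Lambda — 6–9, Lambda advances.
Round 2: Lambda vs Delta — 6–9, Delta advances.
Delta survives the agenda.

Delta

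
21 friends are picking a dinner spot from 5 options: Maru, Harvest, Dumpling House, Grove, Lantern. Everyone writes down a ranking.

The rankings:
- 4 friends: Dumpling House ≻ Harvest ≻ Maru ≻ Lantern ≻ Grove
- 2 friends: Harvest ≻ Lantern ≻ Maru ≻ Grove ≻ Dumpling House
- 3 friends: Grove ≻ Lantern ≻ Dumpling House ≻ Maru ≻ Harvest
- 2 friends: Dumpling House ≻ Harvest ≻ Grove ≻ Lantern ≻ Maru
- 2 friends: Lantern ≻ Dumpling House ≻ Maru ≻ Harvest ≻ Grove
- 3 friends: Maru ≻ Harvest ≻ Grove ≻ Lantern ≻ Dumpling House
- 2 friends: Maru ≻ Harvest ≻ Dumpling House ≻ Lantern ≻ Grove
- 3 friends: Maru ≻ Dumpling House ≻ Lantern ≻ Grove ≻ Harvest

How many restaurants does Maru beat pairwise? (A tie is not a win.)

Maru against each rival (21 friends):
Maru vs Harvest: 13 to 8, Maru.
Maru vs Dumpling House: 10 to 11, Dumpling House.
Maru vs Grove: Maru is ranked higher on 4+2+2+3+2+3 = 16 ballots, Grove on 5. Maru wins 16–5.
Maru–Lantern: Maru 12–9.
Maru beats Harvest, Grove, Lantern; loses to Dumpling House — 3 pairwise wins.

3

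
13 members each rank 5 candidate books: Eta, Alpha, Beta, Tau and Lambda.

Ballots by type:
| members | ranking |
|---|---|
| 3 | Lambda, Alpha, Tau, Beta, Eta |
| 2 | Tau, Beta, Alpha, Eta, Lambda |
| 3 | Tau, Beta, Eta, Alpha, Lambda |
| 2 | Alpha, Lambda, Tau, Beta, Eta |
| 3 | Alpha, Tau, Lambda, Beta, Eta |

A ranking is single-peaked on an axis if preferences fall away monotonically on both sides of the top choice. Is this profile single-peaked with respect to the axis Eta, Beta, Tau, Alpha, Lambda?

yes

Axis positions: Eta=1, Beta=2, Tau=3, Alpha=4, Lambda=5.
Type 1 (peak Lambda at position 5): ranking walks positions 5-4-3-2-1, expanding outward from the peak — single-peaked.
Type 2 (peak Tau at position 3): ranking walks positions 3-2-4-1-5, expanding outward from the peak — single-peaked.
Type 3 (peak Tau at position 3): ranking walks positions 3-2-1-4-5, expanding outward from the peak — single-peaked.
Type 4 (peak Alpha at position 4): ranking walks positions 4-5-3-2-1, expanding outward from the peak — single-peaked.
Type 5 (peak Alpha at position 4): ranking walks positions 4-3-5-2-1, expanding outward from the peak — single-peaked.
Every ranking is single-peaked on this axis.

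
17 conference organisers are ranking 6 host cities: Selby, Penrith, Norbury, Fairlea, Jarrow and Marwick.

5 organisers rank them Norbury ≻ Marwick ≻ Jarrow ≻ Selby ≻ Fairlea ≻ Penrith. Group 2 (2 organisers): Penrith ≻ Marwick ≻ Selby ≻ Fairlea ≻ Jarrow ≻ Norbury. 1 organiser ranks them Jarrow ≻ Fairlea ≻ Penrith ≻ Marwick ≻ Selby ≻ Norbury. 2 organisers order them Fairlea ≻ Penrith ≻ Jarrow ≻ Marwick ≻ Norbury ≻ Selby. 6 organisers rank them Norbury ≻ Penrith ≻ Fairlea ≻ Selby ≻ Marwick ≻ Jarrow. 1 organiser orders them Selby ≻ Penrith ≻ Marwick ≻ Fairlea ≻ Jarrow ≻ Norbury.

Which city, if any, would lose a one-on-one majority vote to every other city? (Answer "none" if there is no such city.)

Jarrow

Pairwise majorities:
Selby vs Penrith: Selby is ranked higher on 5+1 = 6 ballots, Penrith on 11. Penrith wins 11–6.
Selby vs Norbury: Norbury wins 13–4.
Selby vs Fairlea: Selby is ranked higher on 5+2+1 = 8 ballots, Fairlea on 9. Fairlea wins 9–8.
Selby vs Jarrow: Selby, 9–8.
Selby vs Marwick: Selby is ranked higher on 6+1 = 7 ballots, Marwick on 10. Marwick wins 10–7.
Penrith vs Norbury: Norbury, 11–6.
Penrith vs Fairlea: Penrith preferred on 2+6+1 = 9 ballots; Penrith wins 9–8.
Penrith vs Jarrow: Penrith wins 11–6.
Penrith vs Marwick: 2+1+2+6+1 = 12 for Penrith, 5 for Marwick — Penrith by 12–5.
Norbury vs Fairlea: 11 to 6, Norbury.
Norbury vs Jarrow: Norbury, 11–6.
Norbury vs Marwick: Norbury is ranked higher on 5+6 = 11 ballots, Marwick on 6. Norbury wins 11–6.
Fairlea vs Jarrow: 11 to 6, Fairlea.
Fairlea vs Marwick: 1+2+6 = 9 for Fairlea, 8 for Marwick — Fairlea by 9–8.
Jarrow vs Marwick: Jarrow preferred on 1+2 = 3 ballots; Marwick wins 14–3.
Jarrow is beaten in every head-to-head and is the Condorcet loser.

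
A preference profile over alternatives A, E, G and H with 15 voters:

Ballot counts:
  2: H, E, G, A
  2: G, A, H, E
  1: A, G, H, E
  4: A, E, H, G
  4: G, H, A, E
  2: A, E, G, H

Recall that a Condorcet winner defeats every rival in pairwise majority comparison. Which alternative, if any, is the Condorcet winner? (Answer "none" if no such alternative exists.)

Head-to-head results (15 voters):
A vs E: A preferred on 2+1+4+4+2 = 13 ballots; A wins 13–2.
A vs G: A is ranked higher on 1+4+2 = 7 ballots, G on 8. G wins 8–7.
A vs H: 2+1+4+2 = 9 for A, 6 for H — A by 9–6.
E vs G: 2+4+2 = 8 for E, 7 for G — E by 8–7.
E vs H: 6 to 9, H.
G vs H: G preferred on 2+1+4+2 = 9 ballots; G wins 9–6.
Each alternative drops at least one matchup (A loses to G; E loses to A; G loses to E; H loses to A); the cycle A → E → G → A rules out a Condorcet winner.

none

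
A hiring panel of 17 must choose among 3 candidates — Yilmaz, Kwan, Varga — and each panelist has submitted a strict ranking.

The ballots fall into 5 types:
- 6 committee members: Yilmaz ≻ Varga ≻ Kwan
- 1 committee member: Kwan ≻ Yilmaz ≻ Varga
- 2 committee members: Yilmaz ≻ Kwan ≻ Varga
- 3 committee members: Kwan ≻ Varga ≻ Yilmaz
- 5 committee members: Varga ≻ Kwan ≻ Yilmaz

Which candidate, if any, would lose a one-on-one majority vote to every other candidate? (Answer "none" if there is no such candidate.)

none

Pairwise majorities:
Yilmaz–Kwan: Kwan 9–8.
Yilmaz vs Varga: Yilmaz wins 9–8.
Kwan vs Varga: Varga wins 11–6.
Each candidate has at least one pairwise win (Yilmaz beats Varga; Kwan beats Yilmaz; Varga beats Kwan) — no Condorcet loser.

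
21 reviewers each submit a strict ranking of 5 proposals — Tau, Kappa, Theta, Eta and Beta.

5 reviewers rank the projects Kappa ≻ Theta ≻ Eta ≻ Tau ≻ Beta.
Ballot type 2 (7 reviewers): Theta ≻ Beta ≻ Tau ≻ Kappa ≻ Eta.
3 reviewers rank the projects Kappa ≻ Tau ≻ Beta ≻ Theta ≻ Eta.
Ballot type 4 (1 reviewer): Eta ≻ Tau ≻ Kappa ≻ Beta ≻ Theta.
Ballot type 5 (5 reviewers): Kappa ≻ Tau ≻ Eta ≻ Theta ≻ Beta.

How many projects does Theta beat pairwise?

Theta against each rival (21 reviewers):
Theta vs Tau: 12 to 9, Theta.
Theta vs Kappa: 7 to 14, Kappa.
Theta vs Eta: Theta, 15–6.
Theta vs Beta: Theta preferred on 5+7+5 = 17 ballots; Theta wins 17–4.
Theta beats Tau, Eta, Beta; loses to Kappa — 3 pairwise wins.

3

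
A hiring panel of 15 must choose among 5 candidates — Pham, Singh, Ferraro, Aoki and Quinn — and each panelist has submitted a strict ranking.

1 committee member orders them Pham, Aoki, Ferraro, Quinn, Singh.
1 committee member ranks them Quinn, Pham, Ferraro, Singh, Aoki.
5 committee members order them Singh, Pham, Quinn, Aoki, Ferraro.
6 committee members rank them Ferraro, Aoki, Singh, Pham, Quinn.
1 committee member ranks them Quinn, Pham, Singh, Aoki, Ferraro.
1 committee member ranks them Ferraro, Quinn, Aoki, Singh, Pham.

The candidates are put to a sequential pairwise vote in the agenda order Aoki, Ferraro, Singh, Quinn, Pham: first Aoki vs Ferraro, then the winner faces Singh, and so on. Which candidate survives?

Round 1: Aoki vs Ferraro — 7–8, Ferraro advances.
Round 2: Ferraro vs Singh — 9–6, Ferraro advances.
Round 3: Ferraro vs Quinn — 8–7, Ferraro advances.
Round 4: Ferraro vs Pham — 7–8, Pham advances.
Pham survives the agenda.

Pham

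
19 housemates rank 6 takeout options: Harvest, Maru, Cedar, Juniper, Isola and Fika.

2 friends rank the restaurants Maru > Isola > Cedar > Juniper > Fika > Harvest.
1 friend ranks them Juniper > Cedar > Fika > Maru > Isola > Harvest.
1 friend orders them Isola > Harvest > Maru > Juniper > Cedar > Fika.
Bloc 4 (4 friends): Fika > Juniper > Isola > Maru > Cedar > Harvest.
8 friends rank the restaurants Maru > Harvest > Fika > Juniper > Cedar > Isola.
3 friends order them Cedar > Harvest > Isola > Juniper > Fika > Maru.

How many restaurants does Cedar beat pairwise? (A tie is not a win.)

Cedar against each rival (19 friends):
Cedar vs Harvest: 10 to 9, Cedar.
Cedar vs Maru: 1+3 = 4 for Cedar, 15 for Maru — Maru by 15–4.
Cedar vs Juniper: Juniper wins 14–5.
Cedar vs Isola: 1+8+3 = 12 for Cedar, 7 for Isola — Cedar by 12–7.
Cedar vs Fika: 7 to 12, Fika.
Cedar beats Harvest, Isola; loses to Maru, Juniper, Fika — 2 pairwise wins.

2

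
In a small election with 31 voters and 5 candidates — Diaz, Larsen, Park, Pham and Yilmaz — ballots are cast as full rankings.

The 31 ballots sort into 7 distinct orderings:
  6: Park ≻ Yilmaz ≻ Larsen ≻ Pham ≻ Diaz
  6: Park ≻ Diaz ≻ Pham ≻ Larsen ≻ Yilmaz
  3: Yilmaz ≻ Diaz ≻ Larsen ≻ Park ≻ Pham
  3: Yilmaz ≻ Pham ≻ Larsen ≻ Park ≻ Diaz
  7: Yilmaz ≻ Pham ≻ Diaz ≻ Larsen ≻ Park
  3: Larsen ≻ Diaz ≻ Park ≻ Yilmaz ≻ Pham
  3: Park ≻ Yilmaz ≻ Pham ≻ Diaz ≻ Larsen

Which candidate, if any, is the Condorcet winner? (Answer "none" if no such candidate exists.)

none

Check each pair by majority over 31 ballots:
Diaz vs Larsen: Diaz preferred on 6+3+7+3 = 19 ballots; Diaz wins 19–12.
Diaz–Park: Park 18–13.
Diaz–Pham: Pham 19–12.
Diaz–Yilmaz: Yilmaz 22–9.
Larsen vs Park: 3+3+7+3 = 16 for Larsen, 15 for Park — Larsen by 16–15.
Larsen vs Pham: 6+3+3 = 12 for Larsen, 19 for Pham — Pham by 19–12.
Larsen vs Yilmaz: 6+3 = 9 for Larsen, 22 for Yilmaz — Yilmaz by 22–9.
Park vs Pham: Park is ranked higher on 6+6+3+3+3 = 21 ballots, Pham on 10. Park wins 21–10.
Park vs Yilmaz: Park, 18–13.
Pham vs Yilmaz: 6 to 25, Yilmaz.
No candidate is unbeaten: Diaz loses to Park; Larsen loses to Diaz; Park loses to Larsen; Pham loses to Park; Yilmaz loses to Park. In particular Diaz → Larsen → Park → Diaz is a majority cycle — no Condorcet winner exists.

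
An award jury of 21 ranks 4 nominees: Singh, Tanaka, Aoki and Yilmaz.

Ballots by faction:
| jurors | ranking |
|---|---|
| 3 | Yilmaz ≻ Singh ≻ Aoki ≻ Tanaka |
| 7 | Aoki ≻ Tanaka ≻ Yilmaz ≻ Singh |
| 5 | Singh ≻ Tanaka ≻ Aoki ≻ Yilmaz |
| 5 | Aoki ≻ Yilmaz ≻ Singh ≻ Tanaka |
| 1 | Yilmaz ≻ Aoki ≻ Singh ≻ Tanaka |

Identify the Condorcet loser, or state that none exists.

none

Pairwise majorities:
Singh–Tanaka: Singh 14–7.
Singh–Aoki: Aoki 13–8.
Singh vs Yilmaz: 5 to 16, Yilmaz.
Tanaka vs Aoki: 5 for Tanaka, 16 for Aoki — Aoki by 16–5.
Tanaka vs Yilmaz: Tanaka preferred on 7+5 = 12 ballots; Tanaka wins 12–9.
Aoki vs Yilmaz: 7+5+5 = 17 for Aoki, 4 for Yilmaz — Aoki by 17–4.
No nominee is winless: Singh beats Tanaka; Tanaka beats Yilmaz; Aoki beats Singh; Yilmaz beats Singh. There is no Condorcet loser.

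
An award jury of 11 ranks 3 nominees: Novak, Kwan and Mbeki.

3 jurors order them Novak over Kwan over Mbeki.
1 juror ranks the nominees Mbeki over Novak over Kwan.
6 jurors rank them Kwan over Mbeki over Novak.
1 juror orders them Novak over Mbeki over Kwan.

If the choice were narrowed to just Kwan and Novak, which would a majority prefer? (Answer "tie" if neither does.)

Kwan

Ballots ranking Kwan above Novak: 6.
Ballots ranking Novak above Kwan: 11 − 6 = 5.
Kwan wins the head-to-head 6–5.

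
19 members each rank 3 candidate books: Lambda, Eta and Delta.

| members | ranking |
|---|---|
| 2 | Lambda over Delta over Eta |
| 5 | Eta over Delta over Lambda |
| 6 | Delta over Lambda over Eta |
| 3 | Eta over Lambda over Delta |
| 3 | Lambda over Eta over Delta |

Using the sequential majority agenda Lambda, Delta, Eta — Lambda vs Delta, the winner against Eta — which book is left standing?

Eta

Round 1: Lambda vs Delta — 8–11, Delta advances.
Round 2: Delta vs Eta — 8–11, Eta advances.
Eta survives the agenda.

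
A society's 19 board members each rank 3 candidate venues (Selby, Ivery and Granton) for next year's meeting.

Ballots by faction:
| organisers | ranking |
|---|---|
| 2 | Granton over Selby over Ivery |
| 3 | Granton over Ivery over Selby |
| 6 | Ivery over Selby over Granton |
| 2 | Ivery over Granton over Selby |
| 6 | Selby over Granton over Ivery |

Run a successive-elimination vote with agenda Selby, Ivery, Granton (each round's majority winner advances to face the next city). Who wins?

Round 1: Selby vs Ivery — 8–11, Ivery advances.
Round 2: Ivery vs Granton — 8–11, Granton advances.
Granton survives the agenda.

Granton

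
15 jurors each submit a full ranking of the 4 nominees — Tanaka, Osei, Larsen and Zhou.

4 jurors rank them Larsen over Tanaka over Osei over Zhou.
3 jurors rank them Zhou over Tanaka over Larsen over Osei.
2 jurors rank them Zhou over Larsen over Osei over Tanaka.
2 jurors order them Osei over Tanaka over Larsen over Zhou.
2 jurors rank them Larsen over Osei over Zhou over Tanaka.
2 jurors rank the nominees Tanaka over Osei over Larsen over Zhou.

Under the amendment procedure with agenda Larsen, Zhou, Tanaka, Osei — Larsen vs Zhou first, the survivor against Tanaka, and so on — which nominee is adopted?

Round 1: Larsen vs Zhou — 10–5, Larsen advances.
Round 2: Larsen vs Tanaka — 8–7, Larsen advances.
Round 3: Larsen vs Osei — 11–4, Larsen advances.
Larsen survives the agenda.

Larsen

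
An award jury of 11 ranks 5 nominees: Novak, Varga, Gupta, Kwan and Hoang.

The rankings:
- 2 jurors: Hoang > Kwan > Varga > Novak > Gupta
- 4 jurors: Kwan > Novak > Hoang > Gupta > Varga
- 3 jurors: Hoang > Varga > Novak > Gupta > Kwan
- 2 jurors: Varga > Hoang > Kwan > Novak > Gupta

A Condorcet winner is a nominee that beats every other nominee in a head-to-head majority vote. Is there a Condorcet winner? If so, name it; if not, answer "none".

Pairwise majorities:
Novak vs Varga: Varga wins 7–4.
Novak vs Gupta: Novak is ranked higher on 2+4+3+2 = 11 ballots, Gupta on 0. Novak wins 11–0.
Novak vs Kwan: 3 to 8, Kwan.
Novak vs Hoang: Hoang, 7–4.
Varga vs Gupta: Varga, 7–4.
Varga–Kwan: Kwan 6–5.
Varga vs Hoang: Varga preferred on 2 ballots; Hoang wins 9–2.
Gupta–Kwan: Kwan 8–3.
Gupta vs Hoang: Hoang wins 11–0.
Kwan–Hoang: Hoang 7–4.
Only Hoang has no losses; Hoang is the Condorcet winner.

Hoang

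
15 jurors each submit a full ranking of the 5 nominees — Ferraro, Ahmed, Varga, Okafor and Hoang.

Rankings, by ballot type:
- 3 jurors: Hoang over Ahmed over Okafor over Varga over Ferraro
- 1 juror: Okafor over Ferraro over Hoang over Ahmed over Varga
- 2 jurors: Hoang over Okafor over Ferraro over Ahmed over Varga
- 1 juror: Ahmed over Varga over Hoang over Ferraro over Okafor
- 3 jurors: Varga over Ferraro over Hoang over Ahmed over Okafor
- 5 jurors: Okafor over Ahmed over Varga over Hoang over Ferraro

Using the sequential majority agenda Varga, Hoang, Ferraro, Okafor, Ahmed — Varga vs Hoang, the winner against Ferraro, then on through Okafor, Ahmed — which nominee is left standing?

Okafor

Round 1: Varga vs Hoang — 9–6, Varga advances.
Round 2: Varga vs Ferraro — 12–3, Varga advances.
Round 3: Varga vs Okafor — 4–11, Okafor advances.
Round 4: Okafor vs Ahmed — 8–7, Okafor advances.
The agenda winner is Okafor.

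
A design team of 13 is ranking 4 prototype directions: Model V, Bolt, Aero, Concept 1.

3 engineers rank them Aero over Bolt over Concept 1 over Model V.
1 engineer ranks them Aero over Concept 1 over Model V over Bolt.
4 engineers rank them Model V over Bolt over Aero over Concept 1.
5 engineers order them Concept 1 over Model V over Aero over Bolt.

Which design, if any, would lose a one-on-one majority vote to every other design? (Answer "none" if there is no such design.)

Pairwise majorities:
Model V vs Bolt: Model V, 10–3.
Model V vs Aero: Model V is ranked higher on 4+5 = 9 ballots, Aero on 4. Model V wins 9–4.
Model V vs Concept 1: Model V preferred on 4 ballots; Concept 1 wins 9–4.
Bolt vs Aero: Bolt is ranked higher on 4 ballots, Aero on 9. Aero wins 9–4.
Bolt vs Concept 1: 3+4 = 7 for Bolt, 6 for Concept 1 — Bolt by 7–6.
Aero–Concept 1: Aero 8–5.
Every design wins at least one matchup (Model V beats Bolt; Bolt beats Concept 1; Aero beats Bolt; Concept 1 beats Model V), so there is no Condorcet loser.

none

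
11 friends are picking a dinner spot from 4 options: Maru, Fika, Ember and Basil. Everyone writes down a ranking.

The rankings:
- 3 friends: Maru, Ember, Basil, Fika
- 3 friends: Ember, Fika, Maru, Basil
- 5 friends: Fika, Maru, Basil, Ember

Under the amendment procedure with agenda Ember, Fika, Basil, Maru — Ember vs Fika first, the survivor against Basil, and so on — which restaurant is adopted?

Round 1: Ember vs Fika — 6–5, Ember advances.
Round 2: Ember vs Basil — 6–5, Ember advances.
Round 3: Ember vs Maru — 3–8, Maru advances.
Maru survives the agenda.

Maru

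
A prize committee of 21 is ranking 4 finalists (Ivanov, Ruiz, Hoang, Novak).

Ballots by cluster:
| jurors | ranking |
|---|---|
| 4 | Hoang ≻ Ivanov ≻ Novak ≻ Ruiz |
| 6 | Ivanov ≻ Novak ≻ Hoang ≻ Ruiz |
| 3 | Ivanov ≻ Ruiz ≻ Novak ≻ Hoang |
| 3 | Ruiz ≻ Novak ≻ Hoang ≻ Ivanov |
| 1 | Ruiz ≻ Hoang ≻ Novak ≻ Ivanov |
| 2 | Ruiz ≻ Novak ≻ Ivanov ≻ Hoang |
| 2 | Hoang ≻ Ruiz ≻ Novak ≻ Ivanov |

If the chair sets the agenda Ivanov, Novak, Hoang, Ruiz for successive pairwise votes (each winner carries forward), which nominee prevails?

Round 1: Ivanov vs Novak — 13–8, Ivanov advances.
Round 2: Ivanov vs Hoang — 11–10, Ivanov advances.
Round 3: Ivanov vs Ruiz — 13–8, Ivanov advances.
Ivanov survives the agenda.

Ivanov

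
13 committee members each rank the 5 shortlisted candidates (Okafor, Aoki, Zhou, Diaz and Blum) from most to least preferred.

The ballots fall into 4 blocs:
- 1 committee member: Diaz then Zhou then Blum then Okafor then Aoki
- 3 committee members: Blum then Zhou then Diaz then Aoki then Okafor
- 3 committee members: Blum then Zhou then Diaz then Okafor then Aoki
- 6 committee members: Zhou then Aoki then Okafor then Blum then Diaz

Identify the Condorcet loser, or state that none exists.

Head-to-head results (13 committee members):
Okafor vs Aoki: Aoki, 9–4.
Okafor vs Zhou: Okafor preferred on 0 ballots; Zhou wins 13–0.
Okafor vs Diaz: 6 for Okafor, 7 for Diaz — Diaz by 7–6.
Okafor vs Blum: Okafor is ranked higher on 6 ballots, Blum on 7. Blum wins 7–6.
Aoki vs Zhou: 0 to 13, Zhou.
Aoki vs Diaz: Aoki preferred on 6 ballots; Diaz wins 7–6.
Aoki vs Blum: Blum wins 7–6.
Zhou–Diaz: Zhou 12–1.
Zhou–Blum: Zhou 7–6.
Diaz vs Blum: Blum, 12–1.
Okafor loses to every other candidate — it is the Condorcet loser.

Okafor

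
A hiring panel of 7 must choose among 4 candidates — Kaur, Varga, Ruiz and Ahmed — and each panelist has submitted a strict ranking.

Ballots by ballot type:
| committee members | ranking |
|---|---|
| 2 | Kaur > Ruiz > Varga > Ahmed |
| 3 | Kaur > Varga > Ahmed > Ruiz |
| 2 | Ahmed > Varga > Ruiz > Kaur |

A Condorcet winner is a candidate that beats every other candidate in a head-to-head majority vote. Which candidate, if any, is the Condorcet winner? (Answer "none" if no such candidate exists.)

Check each pair by majority over 7 ballots:
Kaur vs Varga: Kaur is ranked higher on 2+3 = 5 ballots, Varga on 2. Kaur wins 5–2.
Kaur vs Ruiz: Kaur preferred on 2+3 = 5 ballots; Kaur wins 5–2.
Kaur vs Ahmed: Kaur is ranked higher on 2+3 = 5 ballots, Ahmed on 2. Kaur wins 5–2.
Varga vs Ruiz: Varga preferred on 3+2 = 5 ballots; Varga wins 5–2.
Varga vs Ahmed: Varga is ranked higher on 2+3 = 5 ballots, Ahmed on 2. Varga wins 5–2.
Ruiz vs Ahmed: Ruiz is ranked higher on 2 ballots, Ahmed on 5. Ahmed wins 5–2.
Kaur beats each of Varga, Ruiz, Ahmed — Kaur is the Condorcet winner.

Kaur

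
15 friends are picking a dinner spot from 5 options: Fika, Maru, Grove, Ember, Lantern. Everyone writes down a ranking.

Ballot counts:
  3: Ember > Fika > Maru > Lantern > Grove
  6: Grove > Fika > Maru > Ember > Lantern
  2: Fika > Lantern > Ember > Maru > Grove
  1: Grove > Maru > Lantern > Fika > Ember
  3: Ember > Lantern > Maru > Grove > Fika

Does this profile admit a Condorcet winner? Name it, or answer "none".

none

Check each pair by majority over 15 ballots:
Fika vs Maru: Fika wins 11–4.
Fika vs Grove: 5 to 10, Grove.
Fika vs Ember: Fika wins 9–6.
Fika–Lantern: Fika 11–4.
Maru vs Grove: 3+2+3 = 8 for Maru, 7 for Grove — Maru by 8–7.
Maru vs Ember: Maru is ranked higher on 6+1 = 7 ballots, Ember on 8. Ember wins 8–7.
Maru vs Lantern: Maru, 10–5.
Grove vs Ember: Ember, 8–7.
Grove vs Lantern: Grove preferred on 6+1 = 7 ballots; Lantern wins 8–7.
Ember–Lantern: Ember 12–3.
Each restaurant drops at least one matchup (Fika loses to Grove; Maru loses to Fika; Grove loses to Maru; Ember loses to Fika; Lantern loses to Fika); the cycle Fika beats Maru beats Grove beats Fika rules out a Condorcet winner.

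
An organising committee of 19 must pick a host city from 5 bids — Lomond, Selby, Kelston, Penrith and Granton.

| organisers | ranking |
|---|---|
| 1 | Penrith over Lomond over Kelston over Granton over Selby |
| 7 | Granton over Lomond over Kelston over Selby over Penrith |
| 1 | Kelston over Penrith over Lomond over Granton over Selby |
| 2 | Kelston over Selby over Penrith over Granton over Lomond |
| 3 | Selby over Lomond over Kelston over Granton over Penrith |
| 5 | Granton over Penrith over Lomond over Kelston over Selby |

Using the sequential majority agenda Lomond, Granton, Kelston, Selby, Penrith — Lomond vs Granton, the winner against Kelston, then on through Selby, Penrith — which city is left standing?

Granton

Round 1: Lomond vs Granton — 5–14, Granton advances.
Round 2: Granton vs Kelston — 12–7, Granton advances.
Round 3: Granton vs Selby — 14–5, Granton advances.
Round 4: Granton vs Penrith — 15–4, Granton advances.
Granton survives the agenda.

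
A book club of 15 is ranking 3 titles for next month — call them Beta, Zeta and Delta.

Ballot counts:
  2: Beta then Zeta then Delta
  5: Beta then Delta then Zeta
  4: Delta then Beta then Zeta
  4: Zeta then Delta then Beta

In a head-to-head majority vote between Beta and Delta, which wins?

Ballots ranking Beta above Delta: 2 + 5 = 7.
Ballots ranking Delta above Beta: 15 − 7 = 8.
Delta wins the head-to-head 8–7.

Delta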